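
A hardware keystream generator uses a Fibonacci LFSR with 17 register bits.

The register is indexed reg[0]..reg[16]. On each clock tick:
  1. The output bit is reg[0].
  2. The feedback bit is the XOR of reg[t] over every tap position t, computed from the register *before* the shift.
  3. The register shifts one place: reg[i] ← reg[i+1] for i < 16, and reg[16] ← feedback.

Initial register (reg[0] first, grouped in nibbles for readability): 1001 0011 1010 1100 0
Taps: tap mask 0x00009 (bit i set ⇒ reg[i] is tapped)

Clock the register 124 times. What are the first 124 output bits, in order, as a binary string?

1001001110101100000001110110011000011110001010110111011110111000011001010011110110100110011010000100101010010101000011110001

step | reg (before) | out | fb
   0 | 10010011101011000 | 1 | 0
   1 | 00100111010110000 | 0 | 0
   2 | 01001110101100000 | 0 | 0
   3 | 10011101011000000 | 1 | 0
   4 | 00111010110000000 | 0 | 1
   5 | 01110101100000001 | 0 | 1
   6 | 11101011000000011 | 1 | 1
   7 | 11010110000000111 | 1 | 0
   8 | 10101100000001110 | 1 | 1
   9 | 01011000000011101 | 0 | 1
  10 | 10110000000111011 | 1 | 0
  11 | 01100000001110110 | 0 | 0
  12 | 11000000011101100 | 1 | 1
  13 | 10000000111011001 | 1 | 1
  14 | 00000001110110011 | 0 | 0
  15 | 00000011101100110 | 0 | 0
  16 | 00000111011001100 | 0 | 0
  17 | 00001110110011000 | 0 | 0
  18 | 00011101100110000 | 0 | 1
  19 | 00111011001100001 | 0 | 1
  20 | 01110110011000011 | 0 | 1
  21 | 11101100110000111 | 1 | 1
  22 | 11011001100001111 | 1 | 0
  23 | 10110011000011110 | 1 | 0
  24 | 01100110000111100 | 0 | 0
  25 | 11001100001111000 | 1 | 1
  26 | 10011000011110001 | 1 | 0
  27 | 00110000111100010 | 0 | 1
  28 | 01100001111000101 | 0 | 0
  29 | 11000011110001010 | 1 | 1
  30 | 10000111100010101 | 1 | 1
  31 | 00001111000101011 | 0 | 0
  32 | 00011110001010110 | 0 | 1
  33 | 00111100010101101 | 0 | 1
  34 | 01111000101011011 | 0 | 1
  35 | 11110001010110111 | 1 | 0
  36 | 11100010101101110 | 1 | 1
  37 | 11000101011011101 | 1 | 1
  38 | 10001010110111011 | 1 | 1
  39 | 00010101101110111 | 0 | 1
  40 | 00101011011101111 | 0 | 0
  41 | 01010110111011110 | 0 | 1
  42 | 10101101110111101 | 1 | 1
  43 | 01011011101111011 | 0 | 1
  44 | 10110111011110111 | 1 | 0
  45 | 01101110111101110 | 0 | 0
  46 | 11011101111011100 | 1 | 0
  47 | 10111011110111000 | 1 | 0
  48 | 01110111101110000 | 0 | 1
  49 | 11101111011100001 | 1 | 1
  50 | 11011110111000011 | 1 | 0
  51 | 10111101110000110 | 1 | 0
  52 | 01111011100001100 | 0 | 1
  53 | 11110111000011001 | 1 | 0
  54 | 11101110000110010 | 1 | 1
  55 | 11011100001100101 | 1 | 0
  56 | 10111000011001010 | 1 | 0
  57 | 01110000110010100 | 0 | 1
  58 | 11100001100101001 | 1 | 1
  59 | 11000011001010011 | 1 | 1
  60 | 10000110010100111 | 1 | 1
  61 | 00001100101001111 | 0 | 0
  62 | 00011001010011110 | 0 | 1
  63 | 00110010100111101 | 0 | 1
  64 | 01100101001111011 | 0 | 0
  65 | 11001010011110110 | 1 | 1
  66 | 10010100111101101 | 1 | 0
  67 | 00101001111011010 | 0 | 0
  68 | 01010011110110100 | 0 | 1
  69 | 10100111101101001 | 1 | 1
  70 | 01001111011010011 | 0 | 0
  71 | 10011110110100110 | 1 | 0
  72 | 00111101101001100 | 0 | 1
  73 | 01111011010011001 | 0 | 1
  74 | 11110110100110011 | 1 | 0
  75 | 11101101001100110 | 1 | 1
  76 | 11011010011001101 | 1 | 0
  77 | 10110100110011010 | 1 | 0
  78 | 01101001100110100 | 0 | 0
  79 | 11010011001101000 | 1 | 0
  80 | 10100110011010000 | 1 | 1
  81 | 01001100110100001 | 0 | 0
  82 | 10011001101000010 | 1 | 0
  83 | 00110011010000100 | 0 | 1
  84 | 01100110100001001 | 0 | 0
  85 | 11001101000010010 | 1 | 1
  86 | 10011010000100101 | 1 | 0
  87 | 00110100001001010 | 0 | 1
  88 | 01101000010010101 | 0 | 0
  89 | 11010000100101010 | 1 | 0
  90 | 10100001001010100 | 1 | 1
  91 | 01000010010101001 | 0 | 0
  92 | 10000100101010010 | 1 | 1
  93 | 00001001010100101 | 0 | 0
  94 | 00010010101001010 | 0 | 1
  95 | 00100101010010101 | 0 | 0
  96 | 01001010100101010 | 0 | 0
  97 | 10010101001010100 | 1 | 0
  98 | 00101010010101000 | 0 | 0
  99 | 01010100101010000 | 0 | 1
 100 | 10101001010100001 | 1 | 1
 101 | 01010010101000011 | 0 | 1
 102 | 10100101010000111 | 1 | 1
 103 | 01001010100001111 | 0 | 0
 104 | 10010101000011110 | 1 | 0
 105 | 00101010000111100 | 0 | 0
 106 | 01010100001111000 | 0 | 1
 107 | 10101000011110001 | 1 | 1
 108 | 01010000111100011 | 0 | 1
 109 | 10100001111000111 | 1 | 1
 110 | 01000011110001111 | 0 | 0
 111 | 10000111100011110 | 1 | 1
 112 | 00001111000111101 | 0 | 0
 113 | 00011110001111010 | 0 | 1
 114 | 00111100011110101 | 0 | 1
 115 | 01111000111101011 | 0 | 1
 116 | 11110001111010111 | 1 | 0
 117 | 11100011110101110 | 1 | 1
 118 | 11000111101011101 | 1 | 1
 119 | 10001111010111011 | 1 | 1
 120 | 00011110101110111 | 0 | 1
 121 | 00111101011101111 | 0 | 1
 122 | 01111010111011111 | 0 | 1
 123 | 11110101110111111 | 1 | 0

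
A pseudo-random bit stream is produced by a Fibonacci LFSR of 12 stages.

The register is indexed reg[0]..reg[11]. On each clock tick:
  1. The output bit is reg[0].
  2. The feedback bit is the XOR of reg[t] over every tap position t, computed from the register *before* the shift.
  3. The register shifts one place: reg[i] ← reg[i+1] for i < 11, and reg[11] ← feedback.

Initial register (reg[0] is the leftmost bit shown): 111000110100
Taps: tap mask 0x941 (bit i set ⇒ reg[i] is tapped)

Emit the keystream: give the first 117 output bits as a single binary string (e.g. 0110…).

step | reg (before) | out | fb
   0 | 111000110100 | 1 | 0
   1 | 110001101000 | 1 | 1
   2 | 100011010001 | 1 | 0
   3 | 000110100010 | 0 | 1
   4 | 001101000101 | 0 | 1
   5 | 011010001011 | 0 | 0
   6 | 110100010110 | 1 | 1
   7 | 101000101101 | 1 | 0
   8 | 010001011010 | 0 | 1
   9 | 100010110101 | 1 | 1
  10 | 000101101011 | 0 | 1
  11 | 001011010111 | 0 | 1
  12 | 010110101111 | 0 | 1
  13 | 101101011111 | 1 | 1
  14 | 011010111111 | 0 | 1
  15 | 110101111111 | 1 | 0
  16 | 101011111110 | 1 | 1
  17 | 010111111101 | 0 | 1
  18 | 101111111011 | 1 | 0
  19 | 011111110110 | 0 | 1
  20 | 111111101101 | 1 | 0
  21 | 111111011010 | 1 | 0
  22 | 111110110100 | 1 | 0
  23 | 111101101000 | 1 | 1
  24 | 111011010001 | 1 | 0
  25 | 110110100010 | 1 | 0
  26 | 101101000100 | 1 | 1
  27 | 011010001001 | 0 | 0
  28 | 110100010010 | 1 | 1
  29 | 101000100101 | 1 | 1
  30 | 010001001011 | 0 | 0
  31 | 100010010110 | 1 | 1
  32 | 000100101101 | 0 | 1
  33 | 001001011011 | 0 | 0
  34 | 010010110110 | 0 | 1
  35 | 100101101101 | 1 | 0
  36 | 001011011010 | 0 | 1
  37 | 010110110101 | 0 | 0
  38 | 101101101010 | 1 | 1
  39 | 011011010101 | 0 | 1
  40 | 110110101011 | 1 | 0
  41 | 101101010110 | 1 | 1
  42 | 011010101101 | 0 | 1
  43 | 110101011011 | 1 | 1
  44 | 101010110111 | 1 | 1
  45 | 010101101111 | 0 | 1
  46 | 101011011111 | 1 | 1
  47 | 010110111111 | 0 | 1
  48 | 101101111111 | 1 | 0
  49 | 011011111110 | 0 | 0
  50 | 110111111100 | 1 | 1
  51 | 101111111001 | 1 | 0
  52 | 011111110010 | 0 | 1
  53 | 111111100101 | 1 | 1
  54 | 111111001011 | 1 | 1
  55 | 111110010111 | 1 | 0
  56 | 111100101110 | 1 | 1
  57 | 111001011101 | 1 | 1
  58 | 110010111011 | 1 | 0
  59 | 100101110110 | 1 | 0
  60 | 001011101100 | 0 | 0
  61 | 010111011000 | 0 | 1
  62 | 101110110001 | 1 | 1
  63 | 011101100011 | 0 | 0
  64 | 111011000110 | 1 | 1
  65 | 110110001101 | 1 | 1
  66 | 101100011011 | 1 | 1
  67 | 011000110111 | 0 | 0
  68 | 110001101110 | 1 | 1
  69 | 100011011101 | 1 | 1
  70 | 000110111011 | 0 | 1
  71 | 001101110111 | 0 | 0
  72 | 011011101110 | 0 | 0
  73 | 110111011100 | 1 | 0
  74 | 101110111000 | 1 | 1
  75 | 011101110001 | 0 | 0
  76 | 111011100010 | 1 | 0
  77 | 110111000100 | 1 | 1
  78 | 101110001001 | 1 | 1
  79 | 011100010011 | 0 | 1
  80 | 111000100111 | 1 | 1
  81 | 110001001111 | 1 | 1
  82 | 100010011111 | 1 | 1
  83 | 000100111111 | 0 | 1
  84 | 001001111111 | 0 | 1
  85 | 010011111111 | 0 | 1
  86 | 100111111111 | 1 | 0
  87 | 001111111110 | 0 | 0
  88 | 011111111100 | 0 | 0
  89 | 111111111000 | 1 | 1
  90 | 111111110001 | 1 | 1
  91 | 111111100011 | 1 | 1
  92 | 111111000111 | 1 | 0
  93 | 111110001110 | 1 | 0
  94 | 111100011100 | 1 | 0
  95 | 111000111000 | 1 | 1
  96 | 110001110001 | 1 | 1
  97 | 100011100011 | 1 | 1
  98 | 000111000111 | 0 | 1
  99 | 001110001111 | 0 | 0
 100 | 011100011110 | 0 | 1
 101 | 111000111101 | 1 | 0
 102 | 110001111010 | 1 | 1
 103 | 100011110101 | 1 | 1
 104 | 000111101011 | 0 | 1
 105 | 001111010111 | 0 | 1
 106 | 011110101111 | 0 | 1
 107 | 111101011111 | 1 | 1
 108 | 111010111111 | 1 | 0
 109 | 110101111110 | 1 | 1
 110 | 101011111101 | 1 | 0
 111 | 010111111010 | 0 | 0
 112 | 101111110100 | 1 | 0
 113 | 011111101000 | 0 | 0
 114 | 111111010000 | 1 | 1
 115 | 111110100001 | 1 | 1
 116 | 111101000011 | 1 | 0

111000110100010110101111111011010001001011011010101101111111001011101100011011101110001001111111110001110001111010111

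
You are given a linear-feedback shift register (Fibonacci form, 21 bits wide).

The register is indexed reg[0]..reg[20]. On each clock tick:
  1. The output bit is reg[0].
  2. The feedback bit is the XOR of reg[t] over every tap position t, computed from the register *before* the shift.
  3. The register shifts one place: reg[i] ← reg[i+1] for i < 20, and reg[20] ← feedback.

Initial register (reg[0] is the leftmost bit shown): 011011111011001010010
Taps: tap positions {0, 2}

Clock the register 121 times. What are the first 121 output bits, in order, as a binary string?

0110111110110010100101101000101111000110011001010010011011111111100011011110100000001101110100100100000111010100110110100

step | reg (before) | out | fb
   0 | 011011111011001010010 | 0 | 1
   1 | 110111110110010100101 | 1 | 1
   2 | 101111101100101001011 | 1 | 0
   3 | 011111011001010010110 | 0 | 1
   4 | 111110110010100101101 | 1 | 0
   5 | 111101100101001011010 | 1 | 0
   6 | 111011001010010110100 | 1 | 0
   7 | 110110010100101101000 | 1 | 1
   8 | 101100101001011010001 | 1 | 0
   9 | 011001010010110100010 | 0 | 1
  10 | 110010100101101000101 | 1 | 1
  11 | 100101001011010001011 | 1 | 1
  12 | 001010010110100010111 | 0 | 1
  13 | 010100101101000101111 | 0 | 0
  14 | 101001011010001011110 | 1 | 0
  15 | 010010110100010111100 | 0 | 0
  16 | 100101101000101111000 | 1 | 1
  17 | 001011010001011110001 | 0 | 1
  18 | 010110100010111100011 | 0 | 0
  19 | 101101000101111000110 | 1 | 0
  20 | 011010001011110001100 | 0 | 1
  21 | 110100010111100011001 | 1 | 1
  22 | 101000101111000110011 | 1 | 0
  23 | 010001011110001100110 | 0 | 0
  24 | 100010111100011001100 | 1 | 1
  25 | 000101111000110011001 | 0 | 0
  26 | 001011110001100110010 | 0 | 1
  27 | 010111100011001100101 | 0 | 0
  28 | 101111000110011001010 | 1 | 0
  29 | 011110001100110010100 | 0 | 1
  30 | 111100011001100101001 | 1 | 0
  31 | 111000110011001010010 | 1 | 0
  32 | 110001100110010100100 | 1 | 1
  33 | 100011001100101001001 | 1 | 1
  34 | 000110011001010010011 | 0 | 0
  35 | 001100110010100100110 | 0 | 1
  36 | 011001100101001001101 | 0 | 1
  37 | 110011001010010011011 | 1 | 1
  38 | 100110010100100110111 | 1 | 1
  39 | 001100101001001101111 | 0 | 1
  40 | 011001010010011011111 | 0 | 1
  41 | 110010100100110111111 | 1 | 1
  42 | 100101001001101111111 | 1 | 1
  43 | 001010010011011111111 | 0 | 1
  44 | 010100100110111111111 | 0 | 0
  45 | 101001001101111111110 | 1 | 0
  46 | 010010011011111111100 | 0 | 0
  47 | 100100110111111111000 | 1 | 1
  48 | 001001101111111110001 | 0 | 1
  49 | 010011011111111100011 | 0 | 0
  50 | 100110111111111000110 | 1 | 1
  51 | 001101111111110001101 | 0 | 1
  52 | 011011111111100011011 | 0 | 1
  53 | 110111111111000110111 | 1 | 1
  54 | 101111111110001101111 | 1 | 0
  55 | 011111111100011011110 | 0 | 1
  56 | 111111111000110111101 | 1 | 0
  57 | 111111110001101111010 | 1 | 0
  58 | 111111100011011110100 | 1 | 0
  59 | 111111000110111101000 | 1 | 0
  60 | 111110001101111010000 | 1 | 0
  61 | 111100011011110100000 | 1 | 0
  62 | 111000110111101000000 | 1 | 0
  63 | 110001101111010000000 | 1 | 1
  64 | 100011011110100000001 | 1 | 1
  65 | 000110111101000000011 | 0 | 0
  66 | 001101111010000000110 | 0 | 1
  67 | 011011110100000001101 | 0 | 1
  68 | 110111101000000011011 | 1 | 1
  69 | 101111010000000110111 | 1 | 0
  70 | 011110100000001101110 | 0 | 1
  71 | 111101000000011011101 | 1 | 0
  72 | 111010000000110111010 | 1 | 0
  73 | 110100000001101110100 | 1 | 1
  74 | 101000000011011101001 | 1 | 0
  75 | 010000000110111010010 | 0 | 0
  76 | 100000001101110100100 | 1 | 1
  77 | 000000011011101001001 | 0 | 0
  78 | 000000110111010010010 | 0 | 0
  79 | 000001101110100100100 | 0 | 0
  80 | 000011011101001001000 | 0 | 0
  81 | 000110111010010010000 | 0 | 0
  82 | 001101110100100100000 | 0 | 1
  83 | 011011101001001000001 | 0 | 1
  84 | 110111010010010000011 | 1 | 1
  85 | 101110100100100000111 | 1 | 0
  86 | 011101001001000001110 | 0 | 1
  87 | 111010010010000011101 | 1 | 0
  88 | 110100100100000111010 | 1 | 1
  89 | 101001001000001110101 | 1 | 0
  90 | 010010010000011101010 | 0 | 0
  91 | 100100100000111010100 | 1 | 1
  92 | 001001000001110101001 | 0 | 1
  93 | 010010000011101010011 | 0 | 0
  94 | 100100000111010100110 | 1 | 1
  95 | 001000001110101001101 | 0 | 1
  96 | 010000011101010011011 | 0 | 0
  97 | 100000111010100110110 | 1 | 1
  98 | 000001110101001101101 | 0 | 0
  99 | 000011101010011011010 | 0 | 0
 100 | 000111010100110110100 | 0 | 0
 101 | 001110101001101101000 | 0 | 1
 102 | 011101010011011010001 | 0 | 1
 103 | 111010100110110100011 | 1 | 0
 104 | 110101001101101000110 | 1 | 1
 105 | 101010011011010001101 | 1 | 0
 106 | 010100110110100011010 | 0 | 0
 107 | 101001101101000110100 | 1 | 0
 108 | 010011011010001101000 | 0 | 0
 109 | 100110110100011010000 | 1 | 1
 110 | 001101101000110100001 | 0 | 1
 111 | 011011010001101000011 | 0 | 1
 112 | 110110100011010000111 | 1 | 1
 113 | 101101000110100001111 | 1 | 0
 114 | 011010001101000011110 | 0 | 1
 115 | 110100011010000111101 | 1 | 1
 116 | 101000110100001111011 | 1 | 0
 117 | 010001101000011110110 | 0 | 0
 118 | 100011010000111101100 | 1 | 1
 119 | 000110100001111011001 | 0 | 0
 120 | 001101000011110110010 | 0 | 1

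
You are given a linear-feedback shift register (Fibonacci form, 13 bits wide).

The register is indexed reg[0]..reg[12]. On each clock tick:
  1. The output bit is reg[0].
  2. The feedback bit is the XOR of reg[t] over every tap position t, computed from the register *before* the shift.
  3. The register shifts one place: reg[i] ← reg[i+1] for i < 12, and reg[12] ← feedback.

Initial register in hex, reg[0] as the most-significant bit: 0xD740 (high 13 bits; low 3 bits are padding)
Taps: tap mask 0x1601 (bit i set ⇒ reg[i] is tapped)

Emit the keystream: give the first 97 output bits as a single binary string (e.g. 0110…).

1101011101000011010001001000001110110001110100110110011111101111110100000101111100011111010001111

step | reg (before) | out | fb
   0 | 1101011101000 | 1 | 0
   1 | 1010111010000 | 1 | 1
   2 | 0101110100001 | 0 | 1
   3 | 1011101000011 | 1 | 0
   4 | 0111010000110 | 0 | 1
   5 | 1110100001101 | 1 | 0
   6 | 1101000011010 | 1 | 0
   7 | 1010000110100 | 1 | 0
   8 | 0100001101000 | 0 | 1
   9 | 1000011010001 | 1 | 0
  10 | 0000110100010 | 0 | 0
  11 | 0001101000100 | 0 | 1
  12 | 0011010001001 | 0 | 0
  13 | 0110100010010 | 0 | 0
  14 | 1101000100100 | 1 | 0
  15 | 1010001001000 | 1 | 0
  16 | 0100010010000 | 0 | 0
  17 | 1000100100000 | 1 | 1
  18 | 0001001000001 | 0 | 1
  19 | 0010010000011 | 0 | 1
  20 | 0100100000111 | 0 | 0
  21 | 1001000001110 | 1 | 1
  22 | 0010000011101 | 0 | 1
  23 | 0100000111011 | 0 | 0
  24 | 1000001110110 | 1 | 0
  25 | 0000011101100 | 0 | 0
  26 | 0000111011000 | 0 | 1
  27 | 0001110110001 | 0 | 1
  28 | 0011101100011 | 0 | 1
  29 | 0111011000111 | 0 | 0
  30 | 1110110001110 | 1 | 1
  31 | 1101100011101 | 1 | 0
  32 | 1011000111010 | 1 | 0
  33 | 0110001110100 | 0 | 1
  34 | 1100011101001 | 1 | 1
  35 | 1000111010011 | 1 | 0
  36 | 0001110100110 | 0 | 1
  37 | 0011101001101 | 0 | 1
  38 | 0111010011011 | 0 | 0
  39 | 1110100110110 | 1 | 0
  40 | 1101001101100 | 1 | 1
  41 | 1010011011001 | 1 | 1
  42 | 0100110110011 | 0 | 1
  43 | 1001101100111 | 1 | 1
  44 | 0011011001111 | 0 | 1
  45 | 0110110011111 | 0 | 1
  46 | 1101100111111 | 1 | 0
  47 | 1011001111110 | 1 | 1
  48 | 0110011111101 | 0 | 1
  49 | 1100111111011 | 1 | 1
  50 | 1001111110111 | 1 | 1
  51 | 0011111101111 | 0 | 1
  52 | 0111111011111 | 0 | 1
  53 | 1111110111111 | 1 | 0
  54 | 1111101111110 | 1 | 1
  55 | 1111011111101 | 1 | 0
  56 | 1110111111010 | 1 | 0
  57 | 1101111110100 | 1 | 0
  58 | 1011111101000 | 1 | 0
  59 | 0111111010000 | 0 | 0
  60 | 1111110100000 | 1 | 1
  61 | 1111101000001 | 1 | 0
  62 | 1111010000010 | 1 | 1
  63 | 1110100000101 | 1 | 1
  64 | 1101000001011 | 1 | 1
  65 | 1010000010111 | 1 | 1
  66 | 0100000101111 | 0 | 1
  67 | 1000001011111 | 1 | 0
  68 | 0000010111110 | 0 | 0
  69 | 0000101111100 | 0 | 0
  70 | 0001011111000 | 0 | 1
  71 | 0010111110001 | 0 | 1
  72 | 0101111100011 | 0 | 1
  73 | 1011111000111 | 1 | 1
  74 | 0111110001111 | 0 | 1
  75 | 1111100011111 | 1 | 0
  76 | 1111000111110 | 1 | 1
  77 | 1110001111101 | 1 | 0
  78 | 1100011111010 | 1 | 0
  79 | 1000111110100 | 1 | 0
  80 | 0001111101000 | 0 | 1
  81 | 0011111010001 | 0 | 1
  82 | 0111110100011 | 0 | 1
  83 | 1111101000111 | 1 | 1
  84 | 1111010001111 | 1 | 0
  85 | 1110100011110 | 1 | 1
  86 | 1101000111101 | 1 | 0
  87 | 1010001111010 | 1 | 0
  88 | 0100011110100 | 0 | 1
  89 | 1000111101001 | 1 | 1
  90 | 0001111010011 | 0 | 1
  91 | 0011110100111 | 0 | 0
  92 | 0111101001110 | 0 | 0
  93 | 1111010011100 | 1 | 1
  94 | 1110100111001 | 1 | 1
  95 | 1101001110011 | 1 | 0
  96 | 1010011100110 | 1 | 0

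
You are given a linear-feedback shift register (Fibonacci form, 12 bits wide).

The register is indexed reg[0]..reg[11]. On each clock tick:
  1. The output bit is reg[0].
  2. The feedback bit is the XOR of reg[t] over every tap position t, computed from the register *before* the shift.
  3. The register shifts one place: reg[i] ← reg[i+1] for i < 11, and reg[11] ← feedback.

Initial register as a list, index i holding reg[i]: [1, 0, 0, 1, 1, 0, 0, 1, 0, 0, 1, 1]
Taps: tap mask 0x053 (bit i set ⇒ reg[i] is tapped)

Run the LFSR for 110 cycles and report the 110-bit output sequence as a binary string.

step | reg (before) | out | fb
   0 | 100110010011 | 1 | 0
   1 | 001100100110 | 0 | 1
   2 | 011001001101 | 0 | 1
   3 | 110010011011 | 1 | 1
   4 | 100100110111 | 1 | 0
   5 | 001001101110 | 0 | 1
   6 | 010011011101 | 0 | 0
   7 | 100110111010 | 1 | 1
   8 | 001101110101 | 0 | 1
   9 | 011011101011 | 0 | 1
  10 | 110111010111 | 1 | 1
  11 | 101110101111 | 1 | 1
  12 | 011101011111 | 0 | 1
  13 | 111010111111 | 1 | 0
  14 | 110101111110 | 1 | 1
  15 | 101011111101 | 1 | 1
  16 | 010111111011 | 0 | 1
  17 | 101111110111 | 1 | 1
  18 | 011111101111 | 0 | 1
  19 | 111111011111 | 1 | 1
  20 | 111110111111 | 1 | 0
  21 | 111101111110 | 1 | 1
  22 | 111011111101 | 1 | 0
  23 | 110111111010 | 1 | 0
  24 | 101111110100 | 1 | 1
  25 | 011111101001 | 0 | 1
  26 | 111111010011 | 1 | 1
  27 | 111110100111 | 1 | 0
  28 | 111101001110 | 1 | 0
  29 | 111010011100 | 1 | 1
  30 | 110100111001 | 1 | 1
  31 | 101001110011 | 1 | 0
  32 | 010011100110 | 0 | 1
  33 | 100111001101 | 1 | 0
  34 | 001110011010 | 0 | 1
  35 | 011100110101 | 0 | 0
  36 | 111001101010 | 1 | 1
  37 | 110011010101 | 1 | 1
  38 | 100110101011 | 1 | 1
  39 | 001101010111 | 0 | 0
  40 | 011010101110 | 0 | 1
  41 | 110101011101 | 1 | 0
  42 | 101010111010 | 1 | 1
  43 | 010101110101 | 0 | 0
  44 | 101011101010 | 1 | 1
  45 | 010111010101 | 0 | 0
  46 | 101110101010 | 1 | 1
  47 | 011101010101 | 0 | 1
  48 | 111010101011 | 1 | 0
  49 | 110101010110 | 1 | 0
  50 | 101010101100 | 1 | 1
  51 | 010101011001 | 0 | 1
  52 | 101010110011 | 1 | 1
  53 | 010101100111 | 0 | 0
  54 | 101011001110 | 1 | 0
  55 | 010110011100 | 0 | 0
  56 | 101100111000 | 1 | 0
  57 | 011001110000 | 0 | 0
  58 | 110011100000 | 1 | 0
  59 | 100111000000 | 1 | 0
  60 | 001110000000 | 0 | 1
  61 | 011100000001 | 0 | 1
  62 | 111000000011 | 1 | 0
  63 | 110000000110 | 1 | 0
  64 | 100000001100 | 1 | 1
  65 | 000000011001 | 0 | 0
  66 | 000000110010 | 0 | 1
  67 | 000001100101 | 0 | 1
  68 | 000011001011 | 0 | 1
  69 | 000110010111 | 0 | 1
  70 | 001100101111 | 0 | 1
  71 | 011001011111 | 0 | 1
  72 | 110010111111 | 1 | 0
  73 | 100101111110 | 1 | 0
  74 | 001011111100 | 0 | 0
  75 | 010111111000 | 0 | 1
  76 | 101111110001 | 1 | 1
  77 | 011111100011 | 0 | 1
  78 | 111111000111 | 1 | 1
  79 | 111110001111 | 1 | 1
  80 | 111100011111 | 1 | 0
  81 | 111000111110 | 1 | 1
  82 | 110001111101 | 1 | 1
  83 | 100011111011 | 1 | 1
  84 | 000111110111 | 0 | 0
  85 | 001111101110 | 0 | 0
  86 | 011111011100 | 0 | 0
  87 | 111110111000 | 1 | 0
  88 | 111101110000 | 1 | 1
  89 | 111011100001 | 1 | 0
  90 | 110111000010 | 1 | 1
  91 | 101110000101 | 1 | 0
  92 | 011100001010 | 0 | 1
  93 | 111000010101 | 1 | 0
  94 | 110000101010 | 1 | 1
  95 | 100001010101 | 1 | 1
  96 | 000010101011 | 0 | 0
  97 | 000101010110 | 0 | 0
  98 | 001010101100 | 0 | 0
  99 | 010101011000 | 0 | 1
 100 | 101010110001 | 1 | 1
 101 | 010101100011 | 0 | 0
 102 | 101011000110 | 1 | 0
 103 | 010110001100 | 0 | 0
 104 | 101100011000 | 1 | 1
 105 | 011000110001 | 0 | 0
 106 | 110001100010 | 1 | 1
 107 | 100011000101 | 1 | 0
 108 | 000110001010 | 0 | 1
 109 | 001100010101 | 0 | 0

10011001001101110101111110111111010011100110101011101010101100111000000011001011111100011111011100001010101100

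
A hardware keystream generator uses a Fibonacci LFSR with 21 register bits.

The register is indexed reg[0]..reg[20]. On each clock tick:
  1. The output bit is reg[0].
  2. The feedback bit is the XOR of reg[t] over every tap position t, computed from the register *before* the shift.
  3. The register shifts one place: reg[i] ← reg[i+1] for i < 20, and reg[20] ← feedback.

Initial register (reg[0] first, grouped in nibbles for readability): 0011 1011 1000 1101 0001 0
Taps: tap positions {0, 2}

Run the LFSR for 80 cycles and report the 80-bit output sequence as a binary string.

tick  register→output (feedback)
  0  001110111000110100010→0 (1)
  1  011101110001101000101→0 (1)
  2  111011100011010001011→1 (0)
  3  110111000110100010110→1 (1)
  4  101110001101000101101→1 (0)
  5  011100011010001011010→0 (1)
  6  111000110100010110101→1 (0)
  7  110001101000101101010→1 (1)
  8  100011010001011010101→1 (1)
  9  000110100010110101011→0 (0)
 10  001101000101101010110→0 (1)
 11  011010001011010101101→0 (1)
 12  110100010110101011011→1 (1)
 13  101000101101010110111→1 (0)
 14  010001011010101101110→0 (0)
 15  100010110101011011100→1 (1)
 16  000101101010110111001→0 (0)
 17  001011010101101110010→0 (1)
 18  010110101011011100101→0 (0)
 19  101101010110111001010→1 (0)
 20  011010101101110010100→0 (1)
 21  110101011011100101001→1 (1)
 22  101010110111001010011→1 (0)
 23  010101101110010100110→0 (0)
 24  101011011100101001100→1 (0)
 25  010110111001010011000→0 (0)
 26  101101110010100110000→1 (0)
 27  011011100101001100000→0 (1)
 28  110111001010011000001→1 (1)
 29  101110010100110000011→1 (0)
 30  011100101001100000110→0 (1)
 31  111001010011000001101→1 (0)
 32  110010100110000011010→1 (1)
 33  100101001100000110101→1 (1)
 34  001010011000001101011→0 (1)
 35  010100110000011010111→0 (0)
 36  101001100000110101110→1 (0)
 37  010011000001101011100→0 (0)
 38  100110000011010111000→1 (1)
 39  001100000110101110001→0 (1)
 40  011000001101011100011→0 (1)
 41  110000011010111000111→1 (1)
 42  100000110101110001111→1 (1)
 43  000001101011100011111→0 (0)
 44  000011010111000111110→0 (0)
 45  000110101110001111100→0 (0)
 46  001101011100011111000→0 (1)
 47  011010111000111110001→0 (1)
 48  110101110001111100011→1 (1)
 49  101011100011111000111→1 (0)
 50  010111000111110001110→0 (0)
 51  101110001111100011100→1 (0)
 52  011100011111000111000→0 (1)
 53  111000111110001110001→1 (0)
 54  110001111100011100010→1 (1)
 55  100011111000111000101→1 (1)
 56  000111110001110001011→0 (0)
 57  001111100011100010110→0 (1)
 58  011111000111000101101→0 (1)
 59  111110001110001011011→1 (0)
 60  111100011100010110110→1 (0)
 61  111000111000101101100→1 (0)
 62  110001110001011011000→1 (1)
 63  100011100010110110001→1 (1)
 64  000111000101101100011→0 (0)
 65  001110001011011000110→0 (1)
 66  011100010110110001101→0 (1)
 67  111000101101100011011→1 (0)
 68  110001011011000110110→1 (1)
 69  100010110110001101101→1 (1)
 70  000101101100011011011→0 (0)
 71  001011011000110110110→0 (1)
 72  010110110001101101101→0 (0)
 73  101101100011011011010→1 (0)
 74  011011000110110110100→0 (1)
 75  110110001101101101001→1 (1)
 76  101100011011011010011→1 (0)
 77  011000110110110100110→0 (1)
 78  110001101101101001101→1 (1)
 79  100011011011010011011→1 (1)

00111011100011010001011010101101110010100110000011010111000111110001110001011011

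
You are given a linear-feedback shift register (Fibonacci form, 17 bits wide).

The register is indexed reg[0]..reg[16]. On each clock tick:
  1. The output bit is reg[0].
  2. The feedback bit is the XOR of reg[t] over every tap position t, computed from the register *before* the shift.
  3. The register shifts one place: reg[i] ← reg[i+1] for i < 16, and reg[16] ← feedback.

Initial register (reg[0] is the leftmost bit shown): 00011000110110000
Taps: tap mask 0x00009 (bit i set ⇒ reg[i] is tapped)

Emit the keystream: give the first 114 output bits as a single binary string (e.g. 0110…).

tick  register→output (feedback)
  0  00011000110110000→0 (1)
  1  00110001101100001→0 (1)
  2  01100011011000011→0 (0)
  3  11000110110000110→1 (1)
  4  10001101100001101→1 (1)
  5  00011011000011011→0 (1)
  6  00110110000110111→0 (1)
  7  01101100001101111→0 (0)
  8  11011000011011110→1 (0)
  9  10110000110111100→1 (0)
 10  01100001101111000→0 (0)
 11  11000011011110000→1 (1)
 12  10000110111100001→1 (1)
 13  00001101111000011→0 (0)
 14  00011011110000110→0 (1)
 15  00110111100001101→0 (1)
 16  01101111000011011→0 (0)
 17  11011110000110110→1 (0)
 18  10111100001101100→1 (0)
 19  01111000011011000→0 (1)
 20  11110000110110001→1 (0)
 21  11100001101100010→1 (1)
 22  11000011011000101→1 (1)
 23  10000110110001011→1 (1)
 24  00001101100010111→0 (0)
 25  00011011000101110→0 (1)
 26  00110110001011101→0 (1)
 27  01101100010111011→0 (0)
 28  11011000101110110→1 (0)
 29  10110001011101100→1 (0)
 30  01100010111011000→0 (0)
 31  11000101110110000→1 (1)
 32  10001011101100001→1 (1)
 33  00010111011000011→0 (1)
 34  00101110110000111→0 (0)
 35  01011101100001110→0 (1)
 36  10111011000011101→1 (0)
 37  01110110000111010→0 (1)
 38  11101100001110101→1 (1)
 39  11011000011101011→1 (0)
 40  10110000111010110→1 (0)
 41  01100001110101100→0 (0)
 42  11000011101011000→1 (1)
 43  10000111010110001→1 (1)
 44  00001110101100011→0 (0)
 45  00011101011000110→0 (1)
 46  00111010110001101→0 (1)
 47  01110101100011011→0 (1)
 48  11101011000110111→1 (1)
 49  11010110001101111→1 (0)
 50  10101100011011110→1 (1)
 51  01011000110111101→0 (1)
 52  10110001101111011→1 (0)
 53  01100011011110110→0 (0)
 54  11000110111101100→1 (1)
 55  10001101111011001→1 (1)
 56  00011011110110011→0 (1)
 57  00110111101100111→0 (1)
 58  01101111011001111→0 (0)
 59  11011110110011110→1 (0)
 60  10111101100111100→1 (0)
 61  01111011001111000→0 (1)
 62  11110110011110001→1 (0)
 63  11101100111100010→1 (1)
 64  11011001111000101→1 (0)
 65  10110011110001010→1 (0)
 66  01100111100010100→0 (0)
 67  11001111000101000→1 (1)
 68  10011110001010001→1 (0)
 69  00111100010100010→0 (1)
 70  01111000101000101→0 (1)
 71  11110001010001011→1 (0)
 72  11100010100010110→1 (1)
 73  11000101000101101→1 (1)
 74  10001010001011011→1 (1)
 75  00010100010110111→0 (1)
 76  00101000101101111→0 (0)
 77  01010001011011110→0 (1)
 78  10100010110111101→1 (1)
 79  01000101101111011→0 (0)
 80  10001011011110110→1 (1)
 81  00010110111101101→0 (1)
 82  00101101111011011→0 (0)
 83  01011011110110110→0 (1)
 84  10110111101101101→1 (0)
 85  01101111011011010→0 (0)
 86  11011110110110100→1 (0)
 87  10111101101101000→1 (0)
 88  01111011011010000→0 (1)
 89  11110110110100001→1 (0)
 90  11101101101000010→1 (1)
 91  11011011010000101→1 (0)
 92  10110110100001010→1 (0)
 93  01101101000010100→0 (0)
 94  11011010000101000→1 (0)
 95  10110100001010000→1 (0)
 96  01101000010100000→0 (0)
 97  11010000101000000→1 (0)
 98  10100001010000000→1 (1)
 99  01000010100000001→0 (0)
100  10000101000000010→1 (1)
101  00001010000000101→0 (0)
102  00010100000001010→0 (1)
103  00101000000010101→0 (0)
104  01010000000101010→0 (1)
105  10100000001010101→1 (1)
106  01000000010101011→0 (0)
107  10000000101010110→1 (1)
108  00000001010101101→0 (0)
109  00000010101011010→0 (0)
110  00000101010110100→0 (0)
111  00001010101101000→0 (0)
112  00010101011010000→0 (1)
113  00101010110100001→0 (0)

000110001101100001101111000011011000101110110000111010110001101111011001111000101000101101111011011010000101000000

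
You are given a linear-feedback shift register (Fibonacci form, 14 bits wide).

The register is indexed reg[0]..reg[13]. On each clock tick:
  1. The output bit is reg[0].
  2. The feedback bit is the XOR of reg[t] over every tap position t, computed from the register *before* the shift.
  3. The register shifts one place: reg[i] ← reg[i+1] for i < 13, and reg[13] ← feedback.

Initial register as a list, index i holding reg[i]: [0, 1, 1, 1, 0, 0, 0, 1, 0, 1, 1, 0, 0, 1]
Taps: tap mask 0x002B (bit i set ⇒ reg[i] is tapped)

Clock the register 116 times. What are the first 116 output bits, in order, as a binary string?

k : reg_k → out_k, fb_k
0: 01110001011001 → 0, fb=0
1: 11100010110010 → 1, fb=0
2: 11000101100100 → 1, fb=1
3: 10001011001001 → 1, fb=1
4: 00010110010011 → 0, fb=0
5: 00101100100110 → 0, fb=1
6: 01011001001101 → 0, fb=0
7: 10110010011010 → 1, fb=0
8: 01100100110100 → 0, fb=0
9: 11001001101000 → 1, fb=0
10: 10010011010000 → 1, fb=0
11: 00100110100000 → 0, fb=1
12: 01001101000001 → 0, fb=0
13: 10011010000010 → 1, fb=0
14: 00110100000100 → 0, fb=0
15: 01101000001000 → 0, fb=1
16: 11010000010001 → 1, fb=1
17: 10100000100011 → 1, fb=1
18: 01000001000111 → 0, fb=1
19: 10000010001111 → 1, fb=1
20: 00000100011111 → 0, fb=1
21: 00001000111111 → 0, fb=0
22: 00010001111110 → 0, fb=1
23: 00100011111101 → 0, fb=0
24: 01000111111010 → 0, fb=0
25: 10001111110100 → 1, fb=0
26: 00011111101000 → 0, fb=0
27: 00111111010000 → 0, fb=0
28: 01111110100000 → 0, fb=1
29: 11111101000001 → 1, fb=0
30: 11111010000010 → 1, fb=1
31: 11110100000101 → 1, fb=0
32: 11101000001010 → 1, fb=0
33: 11010000010100 → 1, fb=1
34: 10100000101001 → 1, fb=1
35: 01000001010011 → 0, fb=1
36: 10000010100111 → 1, fb=1
37: 00000101001111 → 0, fb=1
38: 00001010011111 → 0, fb=0
39: 00010100111110 → 0, fb=0
40: 00101001111100 → 0, fb=0
41: 01010011111000 → 0, fb=0
42: 10100111110000 → 1, fb=0
43: 01001111100000 → 0, fb=0
44: 10011111000000 → 1, fb=1
45: 00111110000001 → 0, fb=0
46: 01111100000010 → 0, fb=1
47: 11111000000101 → 1, fb=1
48: 11110000001011 → 1, fb=1
49: 11100000010111 → 1, fb=0
50: 11000000101110 → 1, fb=0
51: 10000001011100 → 1, fb=1
52: 00000010111001 → 0, fb=0
53: 00000101110010 → 0, fb=1
54: 00001011100101 → 0, fb=0
55: 00010111001010 → 0, fb=0
56: 00101110010100 → 0, fb=1
57: 01011100101001 → 0, fb=1
58: 10111001010011 → 1, fb=0
59: 01110010100110 → 0, fb=0
60: 11100101001100 → 1, fb=1
61: 11001010011001 → 1, fb=0
62: 10010100110010 → 1, fb=1
63: 00101001100101 → 0, fb=0
64: 01010011001010 → 0, fb=0
65: 10100110010100 → 1, fb=0
66: 01001100101000 → 0, fb=0
67: 10011001010000 → 1, fb=0
68: 00110010100000 → 0, fb=1
69: 01100101000001 → 0, fb=0
70: 11001010000010 → 1, fb=0
71: 10010100000100 → 1, fb=1
72: 00101000001001 → 0, fb=0
73: 01010000010010 → 0, fb=0
74: 10100000100100 → 1, fb=1
75: 01000001001001 → 0, fb=1
76: 10000010010011 → 1, fb=1
77: 00000100100111 → 0, fb=1
78: 00001001001111 → 0, fb=0
79: 00010010011110 → 0, fb=1
80: 00100100111101 → 0, fb=1
81: 01001001111011 → 0, fb=1
82: 10010011110111 → 1, fb=0
83: 00100111101110 → 0, fb=1
84: 01001111011101 → 0, fb=0
85: 10011110111010 → 1, fb=1
86: 00111101110101 → 0, fb=0
87: 01111011101010 → 0, fb=0
88: 11110111010100 → 1, fb=0
89: 11101110101000 → 1, fb=1
90: 11011101010001 → 1, fb=0
91: 10111010100010 → 1, fb=0
92: 01110101000100 → 0, fb=1
93: 11101010001001 → 1, fb=0
94: 11010100010010 → 1, fb=0
95: 10101000100100 → 1, fb=1
96: 01010001001001 → 0, fb=0
97: 10100010010010 → 1, fb=1
98: 01000100100101 → 0, fb=0
99: 10001001001010 → 1, fb=1
100: 00010010010101 → 0, fb=1
101: 00100100101011 → 0, fb=1
102: 01001001010111 → 0, fb=1
103: 10010010101111 → 1, fb=0
104: 00100101011110 → 0, fb=1
105: 01001010111101 → 0, fb=1
106: 10010101111011 → 1, fb=1
107: 00101011110111 → 0, fb=0
108: 01010111101110 → 0, fb=1
109: 10101111011101 → 1, fb=0
110: 01011110111010 → 0, fb=1
111: 10111101110101 → 1, fb=1
112: 01111011101011 → 0, fb=0
113: 11110111010110 → 1, fb=0
114: 11101110101100 → 1, fb=1
115: 11011101011001 → 1, fb=0

01110001011001001101000001000111111010000010100111110000001011100101001100101000001001001111011101010001001001010111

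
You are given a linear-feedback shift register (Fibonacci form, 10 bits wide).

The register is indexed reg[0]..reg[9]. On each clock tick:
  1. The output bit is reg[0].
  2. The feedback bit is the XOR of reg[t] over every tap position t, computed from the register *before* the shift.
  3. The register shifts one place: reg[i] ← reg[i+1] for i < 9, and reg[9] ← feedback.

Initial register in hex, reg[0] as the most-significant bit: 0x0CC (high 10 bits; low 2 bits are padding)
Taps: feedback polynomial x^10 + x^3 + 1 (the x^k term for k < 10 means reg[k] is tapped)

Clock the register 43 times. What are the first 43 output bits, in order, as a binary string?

0000110011011010100000111010011110100110101

step | reg (before) | out | fb
   0 | 0000110011 | 0 | 0
   1 | 0001100110 | 0 | 1
   2 | 0011001101 | 0 | 1
   3 | 0110011011 | 0 | 0
   4 | 1100110110 | 1 | 1
   5 | 1001101101 | 1 | 0
   6 | 0011011010 | 0 | 1
   7 | 0110110101 | 0 | 0
   8 | 1101101010 | 1 | 0
   9 | 1011010100 | 1 | 0
  10 | 0110101000 | 0 | 0
  11 | 1101010000 | 1 | 0
  12 | 1010100000 | 1 | 1
  13 | 0101000001 | 0 | 1
  14 | 1010000011 | 1 | 1
  15 | 0100000111 | 0 | 0
  16 | 1000001110 | 1 | 1
  17 | 0000011101 | 0 | 0
  18 | 0000111010 | 0 | 0
  19 | 0001110100 | 0 | 1
  20 | 0011101001 | 0 | 1
  21 | 0111010011 | 0 | 1
  22 | 1110100111 | 1 | 1
  23 | 1101001111 | 1 | 0
  24 | 1010011110 | 1 | 1
  25 | 0100111101 | 0 | 0
  26 | 1001111010 | 1 | 0
  27 | 0011110100 | 0 | 1
  28 | 0111101001 | 0 | 1
  29 | 1111010011 | 1 | 0
  30 | 1110100110 | 1 | 1
  31 | 1101001101 | 1 | 0
  32 | 1010011010 | 1 | 1
  33 | 0100110101 | 0 | 0
  34 | 1001101010 | 1 | 0
  35 | 0011010100 | 0 | 1
  36 | 0110101001 | 0 | 0
  37 | 1101010010 | 1 | 0
  38 | 1010100100 | 1 | 1
  39 | 0101001001 | 0 | 1
  40 | 1010010011 | 1 | 1
  41 | 0100100111 | 0 | 0
  42 | 1001001110 | 1 | 0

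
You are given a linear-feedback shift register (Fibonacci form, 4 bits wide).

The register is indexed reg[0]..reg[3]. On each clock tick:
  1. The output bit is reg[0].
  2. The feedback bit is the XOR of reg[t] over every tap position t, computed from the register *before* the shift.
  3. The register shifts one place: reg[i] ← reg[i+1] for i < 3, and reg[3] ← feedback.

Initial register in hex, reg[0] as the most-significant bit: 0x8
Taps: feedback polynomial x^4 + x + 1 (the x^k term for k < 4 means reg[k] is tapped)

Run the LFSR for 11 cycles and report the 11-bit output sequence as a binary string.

10001001101

tick  register→output (feedback)
  0  1000→1 (1)
  1  0001→0 (0)
  2  0010→0 (0)
  3  0100→0 (1)
  4  1001→1 (1)
  5  0011→0 (0)
  6  0110→0 (1)
  7  1101→1 (0)
  8  1010→1 (1)
  9  0101→0 (1)
 10  1011→1 (1)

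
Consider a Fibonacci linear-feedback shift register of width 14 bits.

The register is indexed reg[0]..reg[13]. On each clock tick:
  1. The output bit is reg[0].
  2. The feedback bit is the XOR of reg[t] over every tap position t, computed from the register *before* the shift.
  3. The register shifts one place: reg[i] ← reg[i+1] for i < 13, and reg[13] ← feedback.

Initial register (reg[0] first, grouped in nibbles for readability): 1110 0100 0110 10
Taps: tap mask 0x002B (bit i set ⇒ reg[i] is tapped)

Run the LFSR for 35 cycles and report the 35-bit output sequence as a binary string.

k : reg_k → out_k, fb_k
0: 11100100011010 → 1, fb=1
1: 11001000110101 → 1, fb=0
2: 10010001101010 → 1, fb=0
3: 00100011010100 → 0, fb=0
4: 01000110101000 → 0, fb=0
5: 10001101010000 → 1, fb=0
6: 00011010100000 → 0, fb=1
7: 00110101000001 → 0, fb=0
8: 01101010000010 → 0, fb=1
9: 11010100000101 → 1, fb=0
10: 10101000001010 → 1, fb=1
11: 01010000010101 → 0, fb=0
12: 10100000101010 → 1, fb=1
13: 01000001010101 → 0, fb=1
14: 10000010101011 → 1, fb=1
15: 00000101010111 → 0, fb=1
16: 00001010101111 → 0, fb=0
17: 00010101011110 → 0, fb=0
18: 00101010111100 → 0, fb=0
19: 01010101111000 → 0, fb=1
20: 10101011110001 → 1, fb=1
21: 01010111100011 → 0, fb=1
22: 10101111000111 → 1, fb=0
23: 01011110001110 → 0, fb=1
24: 10111100011101 → 1, fb=1
25: 01111000111011 → 0, fb=0
26: 11110001110110 → 1, fb=1
27: 11100011101101 → 1, fb=0
28: 11000111011010 → 1, fb=1
29: 10001110110101 → 1, fb=0
30: 00011101101010 → 0, fb=0
31: 00111011010100 → 0, fb=1
32: 01110110101001 → 0, fb=1
33: 11101101010011 → 1, fb=1
34: 11011010100111 → 1, fb=1

11100100011010100000101010111100011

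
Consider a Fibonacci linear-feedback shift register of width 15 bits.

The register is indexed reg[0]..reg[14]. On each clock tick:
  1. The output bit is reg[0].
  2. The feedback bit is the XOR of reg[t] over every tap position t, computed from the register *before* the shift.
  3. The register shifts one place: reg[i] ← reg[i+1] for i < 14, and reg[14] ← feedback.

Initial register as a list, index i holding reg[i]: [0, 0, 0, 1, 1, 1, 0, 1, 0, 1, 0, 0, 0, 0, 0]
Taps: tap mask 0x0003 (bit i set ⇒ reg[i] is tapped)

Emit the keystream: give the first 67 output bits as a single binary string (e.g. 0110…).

tick  register→output (feedback)
  0  000111010100000→0 (0)
  1  001110101000000→0 (0)
  2  011101010000000→0 (1)
  3  111010100000001→1 (0)
  4  110101000000010→1 (0)
  5  101010000000100→1 (1)
  6  010100000001001→0 (1)
  7  101000000010011→1 (1)
  8  010000000100111→0 (1)
  9  100000001001111→1 (1)
 10  000000010011111→0 (0)
 11  000000100111110→0 (0)
 12  000001001111100→0 (0)
 13  000010011111000→0 (0)
 14  000100111110000→0 (0)
 15  001001111100000→0 (0)
 16  010011111000000→0 (1)
 17  100111110000001→1 (1)
 18  001111100000011→0 (0)
 19  011111000000110→0 (1)
 20  111110000001101→1 (0)
 21  111100000011010→1 (0)
 22  111000000110100→1 (0)
 23  110000001101000→1 (0)
 24  100000011010000→1 (1)
 25  000000110100001→0 (0)
 26  000001101000010→0 (0)
 27  000011010000100→0 (0)
 28  000110100001000→0 (0)
 29  001101000010000→0 (0)
 30  011010000100000→0 (1)
 31  110100001000001→1 (0)
 32  101000010000010→1 (1)
 33  010000100000101→0 (1)
 34  100001000001011→1 (1)
 35  000010000010111→0 (0)
 36  000100000101110→0 (0)
 37  001000001011100→0 (0)
 38  010000010111000→0 (1)
 39  100000101110001→1 (1)
 40  000001011100011→0 (0)
 41  000010111000110→0 (0)
 42  000101110001100→0 (0)
 43  001011100011000→0 (0)
 44  010111000110000→0 (1)
 45  101110001100001→1 (1)
 46  011100011000011→0 (1)
 47  111000110000111→1 (0)
 48  110001100001110→1 (0)
 49  100011000011100→1 (1)
 50  000110000111001→0 (0)
 51  001100001110010→0 (0)
 52  011000011100100→0 (1)
 53  110000111001001→1 (0)
 54  100001110010010→1 (1)
 55  000011100100101→0 (0)
 56  000111001001010→0 (0)
 57  001110010010100→0 (0)
 58  011100100101000→0 (1)
 59  111001001010001→1 (0)
 60  110010010100010→1 (0)
 61  100100101000100→1 (1)
 62  001001010001001→0 (0)
 63  010010100010010→0 (1)
 64  100101000100101→1 (1)
 65  001010001001011→0 (0)
 66  010100010010110→0 (1)

0001110101000000010011111000000110100001000001011100011000011100100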